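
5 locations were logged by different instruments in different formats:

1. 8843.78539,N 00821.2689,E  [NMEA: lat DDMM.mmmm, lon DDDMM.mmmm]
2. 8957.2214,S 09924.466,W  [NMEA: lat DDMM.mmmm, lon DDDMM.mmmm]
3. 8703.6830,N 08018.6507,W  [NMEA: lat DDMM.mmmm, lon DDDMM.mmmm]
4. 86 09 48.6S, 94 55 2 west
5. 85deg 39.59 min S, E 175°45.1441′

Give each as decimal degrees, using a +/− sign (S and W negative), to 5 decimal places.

Point 1:
  Lat: split at 2 digits → 88° and 43.78539′; 88 + 43.78539/60 = 88.729757
  N → positive
  Longitude: split at 3 digits → 008° and 21.2689′; 8 + 21.2689/60 = 8.354482
  E → positive
Point 2:
  φ: split at 2 digits → 89° and 57.2214′; 89 + 57.2214/60 = 89.953690
  S → negative
  Lon: split at 3 digits → 099° and 24.466′; 99 + 24.466/60 = 99.407767
  W ⇒ negate
Point 3:
  Latitude: split at 2 digits → 87° and 3.683′; 87 + 3.683/60 = 87.061383
  N → positive
  Lon: split at 3 digits → 080° and 18.6507′; 80 + 18.6507/60 = 80.310845
  hemisphere W, so the sign is −
Point 4:
  φ: 9′ + 48.6″ = 9.81000′; 86 + 9.81000/60 = 86.163500
  S ⇒ negate
  Longitude: 94° + 55/60 + 2/3600 = 94 + 0.916667 + 0.000556 = 94.917222
  W ⇒ negate
Point 5:
  Lat: 39.59′ = 0.659833°; total 85.659833
  S → negative
  λ: 45.1441′ = 0.752402°; total 175.752402
  E → positive

1. 88.72976, 8.35448
2. -89.95369, -99.40777
3. 87.06138, -80.31085
4. -86.16350, -94.91722
5. -85.65983, 175.75240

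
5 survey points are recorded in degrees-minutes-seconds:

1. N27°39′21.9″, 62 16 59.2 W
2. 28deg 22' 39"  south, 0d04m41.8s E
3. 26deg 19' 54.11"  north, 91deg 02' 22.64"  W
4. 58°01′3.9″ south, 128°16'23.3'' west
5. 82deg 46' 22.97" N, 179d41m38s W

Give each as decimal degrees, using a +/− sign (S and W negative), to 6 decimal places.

1. 27.656083, -62.283111
2. -28.377500, 0.078278
3. 26.331697, -91.039622
4. -58.017750, -128.273139
5. 82.773047, -179.693889

Point 1:
  φ: 27° + 39/60 + 21.9/3600 = 27 + 0.650000 + 0.006083 = 27.6560833
  N ⇒ keep positive
  Lon: 16′ + 59.2″ = 16.98667′; 62 + 16.98667/60 = 62.2831111
  hemisphere W, so the sign is −
Point 2:
  φ: 28 + 22/60 + 39/3600 = 28.3775000
  S → negative
  λ: 0° + 4/60 + 41.8/3600 = 0 + 0.066667 + 0.011611 = 0.0782778
  E → positive
Point 3:
  φ: 19′ + 54.11″ = 19.90183′; 26 + 19.90183/60 = 26.3316972
  N → positive
  Lon: 2′ + 22.64″ = 2.37733′; 91 + 2.37733/60 = 91.0396222
  W → negative
Point 4:
  Lat: 58 + 1/60 + 3.9/3600 = 58.0177500
  hemisphere S, so the sign is −
  Longitude: 16′ + 23.3″ = 16.38833′; 128 + 16.38833/60 = 128.2731389
  W → negative
Point 5:
  φ: 82° + 46/60 + 22.97/3600 = 82 + 0.766667 + 0.006381 = 82.7730472
  N → positive
  Lon: 179° + 41/60 + 38/3600 = 179 + 0.683333 + 0.010556 = 179.6938889
  W ⇒ negate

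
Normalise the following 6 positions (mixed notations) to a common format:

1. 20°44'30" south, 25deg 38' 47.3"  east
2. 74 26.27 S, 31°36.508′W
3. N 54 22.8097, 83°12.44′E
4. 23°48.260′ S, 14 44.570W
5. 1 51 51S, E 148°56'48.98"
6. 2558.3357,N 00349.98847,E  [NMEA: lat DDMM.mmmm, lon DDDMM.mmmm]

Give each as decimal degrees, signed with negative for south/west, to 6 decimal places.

Point 1:
  φ: 20 + 44/60 + 30/3600 = 20.7416667
  hemisphere S, so the sign is −
  λ: 25° + 38/60 + 47.3/3600 = 25 + 0.633333 + 0.013139 = 25.6464722
  E → positive
Point 2:
  Latitude: 74 + 26.27/60 = 74.4378333
  S ⇒ negate
  Longitude: 31 + 36.508/60 = 31.6084667
  hemisphere W, so the sign is −
Point 3:
  Lat: 54 + 22.8097/60 = 54.3801617
  N → positive
  Lon: 83 + 12.44/60 = 83.2073333
  E → positive
Point 4:
  Latitude: 23 + 48.26/60 = 23.8043333
  S ⇒ negate
  Lon: 44.57′ = 0.742833°; total 14.7428333
  W → negative
Point 5:
  φ: 1° + 51/60 + 51/3600 = 1 + 0.850000 + 0.014167 = 1.8641667
  S → negative
  Lon: 148° + 56/60 + 48.98/3600 = 148 + 0.933333 + 0.013606 = 148.9469389
  E → positive
Point 6:
  Latitude: split at 2 digits → 25° and 58.3357′; 25 + 58.3357/60 = 25.9722617
  N ⇒ keep positive
  λ: split at 3 digits → 003° and 49.98847′; 3 + 49.98847/60 = 3.8331412
  E → positive

1. -20.741667, 25.646472
2. -74.437833, -31.608467
3. 54.380162, 83.207333
4. -23.804333, -14.742833
5. -1.864167, 148.946939
6. 25.972262, 3.833141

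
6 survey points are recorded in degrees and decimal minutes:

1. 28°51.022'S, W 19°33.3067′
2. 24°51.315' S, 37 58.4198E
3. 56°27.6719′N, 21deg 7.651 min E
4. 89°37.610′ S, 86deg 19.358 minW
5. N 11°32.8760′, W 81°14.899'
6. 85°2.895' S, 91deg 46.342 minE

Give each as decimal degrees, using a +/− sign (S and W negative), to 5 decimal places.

1. -28.85037, -19.55511
2. -24.85525, 37.97366
3. 56.46120, 21.12752
4. -89.62683, -86.32263
5. 11.54793, -81.24832
6. -85.04825, 91.77237

Point 1:
  φ: 28 + 51.022/60 = 28.850367
  S ⇒ negate
  Longitude: 19 + 33.3067/60 = 19.555112
  W → negative
Point 2:
  φ: 51.315′ = 0.855250°; total 24.855250
  hemisphere S, so the sign is −
  Lon: 58.4198′ = 0.973663°; total 37.973663
  E → positive
Point 3:
  Lat: 27.6719′ = 0.461198°; total 56.461198
  N ⇒ keep positive
  Longitude: 7.651′ = 0.127517°; total 21.127517
  E → positive
Point 4:
  φ: 37.61′ = 0.626833°; total 89.626833
  S ⇒ negate
  Longitude: 86 + 19.358/60 = 86.322633
  W ⇒ negate
Point 5:
  Lat: 11 + 32.876/60 = 11.547933
  N → positive
  Lon: 81 + 14.899/60 = 81.248317
  hemisphere W, so the sign is −
Point 6:
  Lat: 85 + 2.895/60 = 85.048250
  S → negative
  λ: 91 + 46.342/60 = 91.772367
  E → positive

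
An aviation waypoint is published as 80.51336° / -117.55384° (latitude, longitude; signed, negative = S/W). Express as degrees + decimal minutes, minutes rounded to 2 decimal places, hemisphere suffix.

80° 30.80′ N, 117° 33.23′ W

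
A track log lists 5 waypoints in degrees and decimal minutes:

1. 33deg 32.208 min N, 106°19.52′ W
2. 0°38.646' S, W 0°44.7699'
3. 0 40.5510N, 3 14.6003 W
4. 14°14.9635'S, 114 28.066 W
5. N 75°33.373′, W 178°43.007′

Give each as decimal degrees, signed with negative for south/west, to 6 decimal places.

Point 1:
  Lat: 33 + 32.208/60 = 33.5368000
  N → positive
  Lon: 19.52′ = 0.325333°; total 106.3253333
  W → negative
Point 2:
  Latitude: 38.646′ = 0.644100°; total 0.6441000
  S ⇒ negate
  λ: 0 + 44.7699/60 = 0.7461650
  W → negative
Point 3:
  Lat: 40.551′ = 0.675850°; total 0.6758500
  N → positive
  Longitude: 14.6003′ = 0.243338°; total 3.2433383
  hemisphere W, so the sign is −
Point 4:
  Latitude: 14.9635′ = 0.249392°; total 14.2493917
  S ⇒ negate
  λ: 28.066′ = 0.467767°; total 114.4677667
  hemisphere W, so the sign is −
Point 5:
  φ: 33.373′ = 0.556217°; total 75.5562167
  N → positive
  λ: 178 + 43.007/60 = 178.7167833
  W ⇒ negate

1. 33.536800, -106.325333
2. -0.644100, -0.746165
3. 0.675850, -3.243338
4. -14.249392, -114.467767
5. 75.556217, -178.716783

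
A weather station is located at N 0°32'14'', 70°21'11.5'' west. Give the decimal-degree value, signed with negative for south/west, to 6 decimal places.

0.537222, -70.353194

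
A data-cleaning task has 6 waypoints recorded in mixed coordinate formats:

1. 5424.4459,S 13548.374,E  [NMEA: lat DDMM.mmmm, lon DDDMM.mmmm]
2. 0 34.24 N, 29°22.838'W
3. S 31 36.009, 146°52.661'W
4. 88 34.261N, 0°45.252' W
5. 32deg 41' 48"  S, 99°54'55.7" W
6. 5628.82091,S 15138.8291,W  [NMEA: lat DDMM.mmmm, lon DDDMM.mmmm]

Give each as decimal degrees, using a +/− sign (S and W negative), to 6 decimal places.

Point 1:
  Lat: split at 2 digits → 54° and 24.4459′; 54 + 24.4459/60 = 54.4074317
  S ⇒ negate
  λ: degrees = first 3 digits = 135, minutes = 48.374; 135 + 48.374/60 = 135.8062333
  E ⇒ keep positive
Point 2:
  Lat: 34.24′ = 0.570667°; total 0.5706667
  N → positive
  Lon: 22.838′ = 0.380633°; total 29.3806333
  hemisphere W, so the sign is −
Point 3:
  φ: 31 + 36.009/60 = 31.6001500
  S ⇒ negate
  λ: 52.661′ = 0.877683°; total 146.8776833
  W ⇒ negate
Point 4:
  Latitude: 88 + 34.261/60 = 88.5710167
  N ⇒ keep positive
  λ: 45.252′ = 0.754200°; total 0.7542000
  W → negative
Point 5:
  φ: 32 + 41/60 + 48/3600 = 32.6966667
  hemisphere S, so the sign is −
  Lon: 54′ + 55.7″ = 54.92833′; 99 + 54.92833/60 = 99.9154722
  W → negative
Point 6:
  Latitude: split at 2 digits → 56° and 28.82091′; 56 + 28.82091/60 = 56.4803485
  S → negative
  λ: degrees = first 3 digits = 151, minutes = 38.8291; 151 + 38.8291/60 = 151.6471517
  hemisphere W, so the sign is −

1. -54.407432, 135.806233
2. 0.570667, -29.380633
3. -31.600150, -146.877683
4. 88.571017, -0.754200
5. -32.696667, -99.915472
6. -56.480349, -151.647152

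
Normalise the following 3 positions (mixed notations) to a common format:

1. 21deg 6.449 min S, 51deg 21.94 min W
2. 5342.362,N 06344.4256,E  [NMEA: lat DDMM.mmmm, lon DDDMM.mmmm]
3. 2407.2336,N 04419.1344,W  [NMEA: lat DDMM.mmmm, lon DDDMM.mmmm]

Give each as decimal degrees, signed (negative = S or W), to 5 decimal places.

Point 1:
  φ: 6.449′ = 0.107483°; total 21.107483
  hemisphere S, so the sign is −
  Longitude: 51 + 21.94/60 = 51.365667
  hemisphere W, so the sign is −
Point 2:
  Latitude: degrees = first 2 digits = 53, minutes = 42.362; 53 + 42.362/60 = 53.706033
  N ⇒ keep positive
  Longitude: degrees = first 3 digits = 63, minutes = 44.4256; 63 + 44.4256/60 = 63.740427
  E ⇒ keep positive
Point 3:
  Latitude: split at 2 digits → 24° and 7.2336′; 24 + 7.2336/60 = 24.120560
  N ⇒ keep positive
  Longitude: degrees = first 3 digits = 44, minutes = 19.1344; 44 + 19.1344/60 = 44.318907
  hemisphere W, so the sign is −

1. -21.10748, -51.36567
2. 53.70603, 63.74043
3. 24.12056, -44.31891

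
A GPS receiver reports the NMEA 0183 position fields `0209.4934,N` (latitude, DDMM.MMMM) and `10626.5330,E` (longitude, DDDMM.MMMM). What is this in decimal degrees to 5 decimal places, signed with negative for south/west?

2.15822, 106.44222

Latitude: split at 2 digits → 02° and 9.4934′; 2 + 9.4934/60 = 2.158223
N ⇒ keep positive
Longitude: split at 3 digits → 106° and 26.533′; 106 + 26.533/60 = 106.442217
E → positive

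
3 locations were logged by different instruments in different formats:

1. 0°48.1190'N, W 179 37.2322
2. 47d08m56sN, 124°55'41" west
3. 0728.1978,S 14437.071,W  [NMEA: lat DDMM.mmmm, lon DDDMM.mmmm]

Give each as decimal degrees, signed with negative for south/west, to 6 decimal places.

Point 1:
  Latitude: 0 + 48.119/60 = 0.8019833
  N → positive
  Longitude: 37.2322′ = 0.620537°; total 179.6205367
  W → negative
Point 2:
  φ: 47° + 8/60 + 56/3600 = 47 + 0.133333 + 0.015556 = 47.1488889
  N ⇒ keep positive
  Longitude: 124° + 55/60 + 41/3600 = 124 + 0.916667 + 0.011389 = 124.9280556
  W → negative
Point 3:
  Lat: degrees = first 2 digits = 7, minutes = 28.1978; 7 + 28.1978/60 = 7.4699633
  S → negative
  Lon: split at 3 digits → 144° and 37.071′; 144 + 37.071/60 = 144.6178500
  W ⇒ negate

1. 0.801983, -179.620537
2. 47.148889, -124.928056
3. -7.469963, -144.617850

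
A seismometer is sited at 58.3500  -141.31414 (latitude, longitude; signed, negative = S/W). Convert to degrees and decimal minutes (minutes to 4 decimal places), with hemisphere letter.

φ: 58° + 0.350000 × 60 = 58° 21.000000′
Longitude is negative → W; |value| = 141.314140
Longitude: minutes = (141.314140 − 141) × 60 = 18.848400

58° 21.0000′ N, 141° 18.8484′ W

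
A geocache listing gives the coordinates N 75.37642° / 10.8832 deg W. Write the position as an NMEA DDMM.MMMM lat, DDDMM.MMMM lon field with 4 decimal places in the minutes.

7522.5852,N / 01052.9920,W

Lat: minutes = (75.376420 − 75) × 60 = 22.585200
Longitude: minutes = (10.883200 − 10) × 60 = 52.992000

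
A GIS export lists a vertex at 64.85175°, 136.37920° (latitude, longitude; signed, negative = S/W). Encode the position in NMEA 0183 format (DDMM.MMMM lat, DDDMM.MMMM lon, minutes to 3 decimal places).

6451.105,N / 13622.752,E

Lat: minutes = (64.851750 − 64) × 60 = 51.10500
λ: minutes = (136.379200 − 136) × 60 = 22.75200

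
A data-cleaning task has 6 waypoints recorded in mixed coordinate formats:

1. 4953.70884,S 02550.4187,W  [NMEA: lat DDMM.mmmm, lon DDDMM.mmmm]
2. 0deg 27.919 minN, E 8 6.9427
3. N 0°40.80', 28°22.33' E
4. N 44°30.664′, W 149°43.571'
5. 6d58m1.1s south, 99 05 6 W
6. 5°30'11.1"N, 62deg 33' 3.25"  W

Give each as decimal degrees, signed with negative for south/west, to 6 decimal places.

1. -49.895147, -25.840312
2. 0.465317, 8.115712
3. 0.680000, 28.372167
4. 44.511067, -149.726183
5. -6.966972, -99.085000
6. 5.503083, -62.550903

Point 1:
  Lat: split at 2 digits → 49° and 53.70884′; 49 + 53.70884/60 = 49.8951473
  hemisphere S, so the sign is −
  Lon: degrees = first 3 digits = 25, minutes = 50.4187; 25 + 50.4187/60 = 25.8403117
  W ⇒ negate
Point 2:
  Latitude: 0 + 27.919/60 = 0.4653167
  N → positive
  λ: 8 + 6.9427/60 = 8.1157117
  E ⇒ keep positive
Point 3:
  Lat: 0 + 40.8/60 = 0.6800000
  N ⇒ keep positive
  Longitude: 28 + 22.33/60 = 28.3721667
  E ⇒ keep positive
Point 4:
  Latitude: 30.664′ = 0.511067°; total 44.5110667
  N ⇒ keep positive
  Lon: 149 + 43.571/60 = 149.7261833
  W ⇒ negate
Point 5:
  φ: 6° + 58/60 + 1.1/3600 = 6 + 0.966667 + 0.000306 = 6.9669722
  hemisphere S, so the sign is −
  Lon: 5′ + 6″ = 5.10000′; 99 + 5.10000/60 = 99.0850000
  W ⇒ negate
Point 6:
  Latitude: 30′ + 11.1″ = 30.18500′; 5 + 30.18500/60 = 5.5030833
  N ⇒ keep positive
  Longitude: 62° + 33/60 + 3.25/3600 = 62 + 0.550000 + 0.000903 = 62.5509028
  W ⇒ negate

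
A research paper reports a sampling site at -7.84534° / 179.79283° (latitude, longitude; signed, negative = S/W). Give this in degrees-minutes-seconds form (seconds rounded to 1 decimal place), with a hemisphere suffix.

7°50′43.2″ S, 179°47′34.2″ E

Latitude is negative → S; |value| = 7.845340
Lat: whole degrees 7; 50.72040′ → 50′ and 43.224″
Longitude: whole degrees 179; 47.56980′ → 47′ and 34.188″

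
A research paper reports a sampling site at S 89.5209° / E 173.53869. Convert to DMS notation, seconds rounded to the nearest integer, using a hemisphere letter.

89°31′15″ S, 173°32′19″ E

Lat: 0.520900° → 31.25400′; 0.25400 × 60 = 15.24″
λ: whole degrees 173; 32.32140′ → 32′ and 19.28″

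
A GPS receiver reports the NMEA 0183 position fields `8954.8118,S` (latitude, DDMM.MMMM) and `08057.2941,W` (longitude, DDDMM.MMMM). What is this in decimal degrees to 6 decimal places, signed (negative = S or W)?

φ: split at 2 digits → 89° and 54.8118′; 89 + 54.8118/60 = 89.9135300
hemisphere S, so the sign is −
Longitude: degrees = first 3 digits = 80, minutes = 57.2941; 80 + 57.2941/60 = 80.9549017
W ⇒ negate

-89.913530, -80.954902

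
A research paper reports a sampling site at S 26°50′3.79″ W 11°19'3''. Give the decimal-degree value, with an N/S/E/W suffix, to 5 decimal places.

26.83439° S, 11.31750° W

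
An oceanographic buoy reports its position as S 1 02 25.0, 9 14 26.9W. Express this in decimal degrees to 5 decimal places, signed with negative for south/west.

-1.04028, -9.24081

φ: 1° + 2/60 + 25/3600 = 1 + 0.033333 + 0.006944 = 1.040278
hemisphere S, so the sign is −
Lon: 14′ + 26.9″ = 14.44833′; 9 + 14.44833/60 = 9.240806
W → negative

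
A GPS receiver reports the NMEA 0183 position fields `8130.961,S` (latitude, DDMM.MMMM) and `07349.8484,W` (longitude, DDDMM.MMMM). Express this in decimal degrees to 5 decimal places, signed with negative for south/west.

Lat: degrees = first 2 digits = 81, minutes = 30.961; 81 + 30.961/60 = 81.516017
hemisphere S, so the sign is −
Longitude: split at 3 digits → 073° and 49.8484′; 73 + 49.8484/60 = 73.830807
hemisphere W, so the sign is −

-81.51602, -73.83081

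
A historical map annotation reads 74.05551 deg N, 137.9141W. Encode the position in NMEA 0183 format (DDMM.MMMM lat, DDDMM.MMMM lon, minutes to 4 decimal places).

7403.3306,N / 13754.8460,W

Lat: 74° + 0.055510 × 60 = 74° 3.330600′
λ: fractional part 0.914100 → 54.846000 minutes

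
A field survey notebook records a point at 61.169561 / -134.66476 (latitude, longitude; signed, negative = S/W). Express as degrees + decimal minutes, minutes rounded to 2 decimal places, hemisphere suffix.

61° 10.17′ N, 134° 39.89′ W

Latitude: minutes = (61.169561 − 61) × 60 = 10.1737
Longitude is negative → W; |value| = 134.664760
Lon: 134° + 0.664760 × 60 = 134° 39.8856′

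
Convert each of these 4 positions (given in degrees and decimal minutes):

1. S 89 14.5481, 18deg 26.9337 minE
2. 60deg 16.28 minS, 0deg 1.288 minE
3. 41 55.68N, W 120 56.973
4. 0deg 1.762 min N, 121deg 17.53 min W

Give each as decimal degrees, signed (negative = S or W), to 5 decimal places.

1. -89.24247, 18.44890
2. -60.27133, 0.02147
3. 41.92800, -120.94955
4. 0.02937, -121.29217

Point 1:
  φ: 14.5481′ = 0.242468°; total 89.242468
  S → negative
  Longitude: 18 + 26.9337/60 = 18.448895
  E ⇒ keep positive
Point 2:
  Latitude: 60 + 16.28/60 = 60.271333
  S ⇒ negate
  Longitude: 0 + 1.288/60 = 0.021467
  E ⇒ keep positive
Point 3:
  Latitude: 55.68′ = 0.928000°; total 41.928000
  N ⇒ keep positive
  Lon: 56.973′ = 0.949550°; total 120.949550
  W → negative
Point 4:
  Lat: 1.762′ = 0.029367°; total 0.029367
  N ⇒ keep positive
  Longitude: 17.53′ = 0.292167°; total 121.292167
  W → negative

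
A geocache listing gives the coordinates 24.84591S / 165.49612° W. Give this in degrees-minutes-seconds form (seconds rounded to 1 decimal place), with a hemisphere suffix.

24°50′45.3″ S, 165°29′46.0″ W

Lat: 0.845910 × 60 = 50.75460′ → 50′, remainder × 60 = 45.276″
Lon: whole degrees 165; 29.76720′ → 29′ and 46.032″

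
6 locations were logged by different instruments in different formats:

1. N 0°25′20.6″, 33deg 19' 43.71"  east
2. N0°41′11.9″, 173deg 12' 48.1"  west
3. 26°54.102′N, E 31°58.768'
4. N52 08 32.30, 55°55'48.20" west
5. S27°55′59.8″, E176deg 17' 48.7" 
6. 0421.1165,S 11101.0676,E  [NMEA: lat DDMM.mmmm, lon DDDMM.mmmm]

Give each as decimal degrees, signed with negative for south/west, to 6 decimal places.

1. 0.422389, 33.328808
2. 0.686639, -173.213361
3. 26.901700, 31.979467
4. 52.142306, -55.930056
5. -27.933278, 176.296861
6. -4.351942, 111.017793

Point 1:
  Lat: 0 + 25/60 + 20.6/3600 = 0.4223889
  N → positive
  λ: 33 + 19/60 + 43.71/3600 = 33.3288083
  E → positive
Point 2:
  φ: 0° + 41/60 + 11.9/3600 = 0 + 0.683333 + 0.003306 = 0.6866389
  N ⇒ keep positive
  λ: 12′ + 48.1″ = 12.80167′; 173 + 12.80167/60 = 173.2133611
  W ⇒ negate
Point 3:
  φ: 54.102′ = 0.901700°; total 26.9017000
  N ⇒ keep positive
  Longitude: 31 + 58.768/60 = 31.9794667
  E ⇒ keep positive
Point 4:
  Latitude: 52° + 8/60 + 32.3/3600 = 52 + 0.133333 + 0.008972 = 52.1423056
  N ⇒ keep positive
  Longitude: 55° + 55/60 + 48.2/3600 = 55 + 0.916667 + 0.013389 = 55.9300556
  W → negative
Point 5:
  Lat: 55′ + 59.8″ = 55.99667′; 27 + 55.99667/60 = 27.9332778
  S ⇒ negate
  Longitude: 17′ + 48.7″ = 17.81167′; 176 + 17.81167/60 = 176.2968611
  E → positive
Point 6:
  Lat: degrees = first 2 digits = 4, minutes = 21.1165; 4 + 21.1165/60 = 4.3519417
  hemisphere S, so the sign is −
  Lon: degrees = first 3 digits = 111, minutes = 1.0676; 111 + 1.0676/60 = 111.0177933
  E ⇒ keep positive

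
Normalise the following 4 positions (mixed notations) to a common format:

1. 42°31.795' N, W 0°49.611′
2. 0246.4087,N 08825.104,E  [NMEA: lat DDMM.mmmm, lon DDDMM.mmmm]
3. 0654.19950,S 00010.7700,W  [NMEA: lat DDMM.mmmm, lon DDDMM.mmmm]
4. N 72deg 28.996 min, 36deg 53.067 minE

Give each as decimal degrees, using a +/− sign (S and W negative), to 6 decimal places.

Point 1:
  Lat: 42 + 31.795/60 = 42.5299167
  N ⇒ keep positive
  Longitude: 49.611′ = 0.826850°; total 0.8268500
  W ⇒ negate
Point 2:
  Latitude: degrees = first 2 digits = 2, minutes = 46.4087; 2 + 46.4087/60 = 2.7734783
  N → positive
  Longitude: split at 3 digits → 088° and 25.104′; 88 + 25.104/60 = 88.4184000
  E ⇒ keep positive
Point 3:
  φ: split at 2 digits → 06° and 54.1995′; 6 + 54.1995/60 = 6.9033250
  S → negative
  Longitude: split at 3 digits → 000° and 10.77′; 0 + 10.77/60 = 0.1795000
  hemisphere W, so the sign is −
Point 4:
  Lat: 28.996′ = 0.483267°; total 72.4832667
  N → positive
  Longitude: 36 + 53.067/60 = 36.8844500
  E ⇒ keep positive

1. 42.529917, -0.826850
2. 2.773478, 88.418400
3. -6.903325, -0.179500
4. 72.483267, 36.884450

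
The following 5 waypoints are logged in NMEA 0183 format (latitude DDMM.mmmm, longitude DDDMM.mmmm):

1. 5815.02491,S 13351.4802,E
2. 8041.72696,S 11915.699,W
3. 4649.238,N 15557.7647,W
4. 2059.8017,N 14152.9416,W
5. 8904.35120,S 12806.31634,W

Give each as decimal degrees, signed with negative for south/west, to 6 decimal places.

1. -58.250415, 133.858003
2. -80.695449, -119.261650
3. 46.820633, -155.962745
4. 20.996695, -141.882360
5. -89.072520, -128.105272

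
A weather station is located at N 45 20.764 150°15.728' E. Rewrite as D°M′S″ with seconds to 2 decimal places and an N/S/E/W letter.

Lat: fractional minutes 0.76400 × 60 = 45.8400″
Lon: 15.72800′ → 15′ and 0.72800 × 60 = 43.6800″

45°20′45.84″ N, 150°15′43.68″ E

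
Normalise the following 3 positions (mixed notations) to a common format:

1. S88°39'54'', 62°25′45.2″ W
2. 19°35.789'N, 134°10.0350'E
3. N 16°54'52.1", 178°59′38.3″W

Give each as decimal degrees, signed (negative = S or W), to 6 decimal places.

Point 1:
  Lat: 88° + 39/60 + 54/3600 = 88 + 0.650000 + 0.015000 = 88.6650000
  S → negative
  Longitude: 62 + 25/60 + 45.2/3600 = 62.4292222
  W → negative
Point 2:
  φ: 35.789′ = 0.596483°; total 19.5964833
  N → positive
  Longitude: 134 + 10.035/60 = 134.1672500
  E → positive
Point 3:
  Latitude: 16 + 54/60 + 52.1/3600 = 16.9144722
  N → positive
  λ: 178° + 59/60 + 38.3/3600 = 178 + 0.983333 + 0.010639 = 178.9939722
  hemisphere W, so the sign is −

1. -88.665000, -62.429222
2. 19.596483, 134.167250
3. 16.914472, -178.993972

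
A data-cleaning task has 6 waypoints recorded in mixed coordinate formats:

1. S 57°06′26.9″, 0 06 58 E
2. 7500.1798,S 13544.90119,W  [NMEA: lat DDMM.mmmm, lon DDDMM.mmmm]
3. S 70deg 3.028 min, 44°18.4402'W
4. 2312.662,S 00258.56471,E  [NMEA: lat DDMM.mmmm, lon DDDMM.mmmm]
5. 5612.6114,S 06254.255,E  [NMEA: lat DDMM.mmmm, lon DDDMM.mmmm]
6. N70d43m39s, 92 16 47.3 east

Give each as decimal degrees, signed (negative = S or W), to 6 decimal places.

Point 1:
  φ: 6′ + 26.9″ = 6.44833′; 57 + 6.44833/60 = 57.1074722
  hemisphere S, so the sign is −
  Lon: 0 + 6/60 + 58/3600 = 0.1161111
  E ⇒ keep positive
Point 2:
  Latitude: split at 2 digits → 75° and 0.1798′; 75 + 0.1798/60 = 75.0029967
  hemisphere S, so the sign is −
  Lon: degrees = first 3 digits = 135, minutes = 44.90119; 135 + 44.90119/60 = 135.7483532
  W → negative
Point 3:
  φ: 70 + 3.028/60 = 70.0504667
  hemisphere S, so the sign is −
  Longitude: 18.4402′ = 0.307337°; total 44.3073367
  W ⇒ negate
Point 4:
  Latitude: degrees = first 2 digits = 23, minutes = 12.662; 23 + 12.662/60 = 23.2110333
  hemisphere S, so the sign is −
  Lon: split at 3 digits → 002° and 58.56471′; 2 + 58.56471/60 = 2.9760785
  E → positive
Point 5:
  φ: degrees = first 2 digits = 56, minutes = 12.6114; 56 + 12.6114/60 = 56.2101900
  S → negative
  Lon: degrees = first 3 digits = 62, minutes = 54.255; 62 + 54.255/60 = 62.9042500
  E ⇒ keep positive
Point 6:
  Latitude: 70° + 43/60 + 39/3600 = 70 + 0.716667 + 0.010833 = 70.7275000
  N ⇒ keep positive
  Lon: 92 + 16/60 + 47.3/3600 = 92.2798056
  E ⇒ keep positive

1. -57.107472, 0.116111
2. -75.002997, -135.748353
3. -70.050467, -44.307337
4. -23.211033, 2.976079
5. -56.210190, 62.904250
6. 70.727500, 92.279806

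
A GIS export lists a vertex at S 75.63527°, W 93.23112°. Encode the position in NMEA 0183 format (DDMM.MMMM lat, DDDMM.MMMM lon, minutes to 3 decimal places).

φ: 75° + 0.635270 × 60 = 75° 38.11620′
Lon: fractional part 0.231120 → 13.86720 minutes

7538.116,S / 09313.867,W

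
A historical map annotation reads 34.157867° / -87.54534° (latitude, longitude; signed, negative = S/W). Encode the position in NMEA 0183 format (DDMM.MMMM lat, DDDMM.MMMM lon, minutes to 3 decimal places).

3409.472,N / 08732.720,W

φ: minutes = (34.157867 − 34) × 60 = 9.47202
Longitude is negative → W; |value| = 87.545340
Lon: fractional part 0.545340 → 32.72040 minutes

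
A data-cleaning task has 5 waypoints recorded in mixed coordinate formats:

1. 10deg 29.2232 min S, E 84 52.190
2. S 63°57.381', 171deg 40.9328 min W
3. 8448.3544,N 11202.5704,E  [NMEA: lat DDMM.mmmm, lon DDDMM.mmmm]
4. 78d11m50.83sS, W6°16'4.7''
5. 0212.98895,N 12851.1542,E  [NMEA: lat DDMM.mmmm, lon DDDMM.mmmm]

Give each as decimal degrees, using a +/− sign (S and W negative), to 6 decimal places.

Point 1:
  φ: 29.2232′ = 0.487053°; total 10.4870533
  hemisphere S, so the sign is −
  Longitude: 52.19′ = 0.869833°; total 84.8698333
  E → positive
Point 2:
  φ: 57.381′ = 0.956350°; total 63.9563500
  S ⇒ negate
  Longitude: 40.9328′ = 0.682213°; total 171.6822133
  W ⇒ negate
Point 3:
  Lat: degrees = first 2 digits = 84, minutes = 48.3544; 84 + 48.3544/60 = 84.8059067
  N → positive
  Lon: degrees = first 3 digits = 112, minutes = 2.5704; 112 + 2.5704/60 = 112.0428400
  E ⇒ keep positive
Point 4:
  φ: 78° + 11/60 + 50.83/3600 = 78 + 0.183333 + 0.014119 = 78.1974528
  S ⇒ negate
  Lon: 6° + 16/60 + 4.7/3600 = 6 + 0.266667 + 0.001306 = 6.2679722
  W → negative
Point 5:
  Latitude: degrees = first 2 digits = 2, minutes = 12.98895; 2 + 12.98895/60 = 2.2164825
  N → positive
  λ: degrees = first 3 digits = 128, minutes = 51.1542; 128 + 51.1542/60 = 128.8525700
  E ⇒ keep positive

1. -10.487053, 84.869833
2. -63.956350, -171.682213
3. 84.805907, 112.042840
4. -78.197453, -6.267972
5. 2.216483, 128.852570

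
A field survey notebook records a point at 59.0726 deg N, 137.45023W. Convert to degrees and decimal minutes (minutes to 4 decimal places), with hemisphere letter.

59° 4.3560′ N, 137° 27.0138′ W

φ: minutes = (59.072600 − 59) × 60 = 4.356000
λ: minutes = (137.450230 − 137) × 60 = 27.013800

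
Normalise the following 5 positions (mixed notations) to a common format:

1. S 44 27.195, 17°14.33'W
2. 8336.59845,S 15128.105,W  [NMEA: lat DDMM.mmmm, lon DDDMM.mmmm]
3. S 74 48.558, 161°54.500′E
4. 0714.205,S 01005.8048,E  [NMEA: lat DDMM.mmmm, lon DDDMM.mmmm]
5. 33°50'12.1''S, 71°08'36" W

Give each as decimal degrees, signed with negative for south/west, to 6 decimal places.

1. -44.453250, -17.238833
2. -83.609974, -151.468417
3. -74.809300, 161.908333
4. -7.236750, 10.096747
5. -33.836694, -71.143333

Point 1:
  Lat: 27.195′ = 0.453250°; total 44.4532500
  S ⇒ negate
  λ: 14.33′ = 0.238833°; total 17.2388333
  W → negative
Point 2:
  Lat: split at 2 digits → 83° and 36.59845′; 83 + 36.59845/60 = 83.6099742
  hemisphere S, so the sign is −
  Longitude: degrees = first 3 digits = 151, minutes = 28.105; 151 + 28.105/60 = 151.4684167
  hemisphere W, so the sign is −
Point 3:
  φ: 74 + 48.558/60 = 74.8093000
  S → negative
  Lon: 161 + 54.5/60 = 161.9083333
  E ⇒ keep positive
Point 4:
  Latitude: degrees = first 2 digits = 7, minutes = 14.205; 7 + 14.205/60 = 7.2367500
  S ⇒ negate
  Longitude: degrees = first 3 digits = 10, minutes = 5.8048; 10 + 5.8048/60 = 10.0967467
  E ⇒ keep positive
Point 5:
  φ: 50′ + 12.1″ = 50.20167′; 33 + 50.20167/60 = 33.8366944
  hemisphere S, so the sign is −
  Longitude: 71 + 8/60 + 36/3600 = 71.1433333
  W ⇒ negate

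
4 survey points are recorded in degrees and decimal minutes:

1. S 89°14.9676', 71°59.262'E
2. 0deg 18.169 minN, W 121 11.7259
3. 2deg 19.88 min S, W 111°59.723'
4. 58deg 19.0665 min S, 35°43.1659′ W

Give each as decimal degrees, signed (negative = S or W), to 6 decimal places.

1. -89.249460, 71.987700
2. 0.302817, -121.195432
3. -2.331333, -111.995383
4. -58.317775, -35.719432

Point 1:
  φ: 89 + 14.9676/60 = 89.2494600
  S ⇒ negate
  Longitude: 59.262′ = 0.987700°; total 71.9877000
  E → positive
Point 2:
  Lat: 0 + 18.169/60 = 0.3028167
  N ⇒ keep positive
  Longitude: 11.7259′ = 0.195432°; total 121.1954317
  W → negative
Point 3:
  φ: 19.88′ = 0.331333°; total 2.3313333
  S → negative
  Lon: 111 + 59.723/60 = 111.9953833
  W ⇒ negate
Point 4:
  φ: 58 + 19.0665/60 = 58.3177750
  S → negative
  λ: 35 + 43.1659/60 = 35.7194317
  W → negative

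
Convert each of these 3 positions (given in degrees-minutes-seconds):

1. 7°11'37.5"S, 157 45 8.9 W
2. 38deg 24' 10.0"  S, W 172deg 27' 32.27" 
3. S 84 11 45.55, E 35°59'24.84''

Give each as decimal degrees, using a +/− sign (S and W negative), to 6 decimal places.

Point 1:
  Latitude: 7 + 11/60 + 37.5/3600 = 7.1937500
  S ⇒ negate
  λ: 157° + 45/60 + 8.9/3600 = 157 + 0.750000 + 0.002472 = 157.7524722
  W → negative
Point 2:
  Lat: 38 + 24/60 + 10/3600 = 38.4027778
  S → negative
  Longitude: 27′ + 32.27″ = 27.53783′; 172 + 27.53783/60 = 172.4589639
  hemisphere W, so the sign is −
Point 3:
  φ: 11′ + 45.55″ = 11.75917′; 84 + 11.75917/60 = 84.1959861
  S ⇒ negate
  λ: 35 + 59/60 + 24.84/3600 = 35.9902333
  E ⇒ keep positive

1. -7.193750, -157.752472
2. -38.402778, -172.458964
3. -84.195986, 35.990233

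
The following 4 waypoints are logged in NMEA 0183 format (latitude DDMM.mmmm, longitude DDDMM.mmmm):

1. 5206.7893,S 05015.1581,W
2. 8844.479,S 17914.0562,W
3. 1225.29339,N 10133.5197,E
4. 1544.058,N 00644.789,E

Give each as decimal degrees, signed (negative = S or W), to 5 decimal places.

Point 1:
  Latitude: split at 2 digits → 52° and 6.7893′; 52 + 6.7893/60 = 52.113155
  S → negative
  Longitude: degrees = first 3 digits = 50, minutes = 15.1581; 50 + 15.1581/60 = 50.252635
  W → negative
Point 2:
  Latitude: degrees = first 2 digits = 88, minutes = 44.479; 88 + 44.479/60 = 88.741317
  S → negative
  Longitude: degrees = first 3 digits = 179, minutes = 14.0562; 179 + 14.0562/60 = 179.234270
  W → negative
Point 3:
  φ: degrees = first 2 digits = 12, minutes = 25.29339; 12 + 25.29339/60 = 12.421557
  N ⇒ keep positive
  Lon: split at 3 digits → 101° and 33.5197′; 101 + 33.5197/60 = 101.558662
  E → positive
Point 4:
  Latitude: split at 2 digits → 15° and 44.058′; 15 + 44.058/60 = 15.734300
  N ⇒ keep positive
  λ: split at 3 digits → 006° and 44.789′; 6 + 44.789/60 = 6.746483
  E ⇒ keep positive

1. -52.11316, -50.25264
2. -88.74132, -179.23427
3. 12.42156, 101.55866
4. 15.73430, 6.74648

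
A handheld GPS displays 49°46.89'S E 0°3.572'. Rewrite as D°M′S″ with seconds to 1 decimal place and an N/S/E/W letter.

φ: fractional minutes 0.89000 × 60 = 53.400″
Lon: fractional minutes 0.57200 × 60 = 34.320″

49°46′53.4″ S, 0°03′34.3″ E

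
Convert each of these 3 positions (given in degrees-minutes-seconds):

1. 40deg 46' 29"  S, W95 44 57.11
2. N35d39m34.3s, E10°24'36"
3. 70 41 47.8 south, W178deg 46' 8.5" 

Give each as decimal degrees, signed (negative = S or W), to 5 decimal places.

1. -40.77472, -95.74920
2. 35.65953, 10.41000
3. -70.69661, -178.76903

Point 1:
  φ: 40° + 46/60 + 29/3600 = 40 + 0.766667 + 0.008056 = 40.774722
  hemisphere S, so the sign is −
  Lon: 44′ + 57.11″ = 44.95183′; 95 + 44.95183/60 = 95.749197
  hemisphere W, so the sign is −
Point 2:
  Lat: 35 + 39/60 + 34.3/3600 = 35.659528
  N → positive
  λ: 10 + 24/60 + 36/3600 = 10.410000
  E → positive
Point 3:
  Lat: 70° + 41/60 + 47.8/3600 = 70 + 0.683333 + 0.013278 = 70.696611
  hemisphere S, so the sign is −
  Lon: 46′ + 8.5″ = 46.14167′; 178 + 46.14167/60 = 178.769028
  W ⇒ negate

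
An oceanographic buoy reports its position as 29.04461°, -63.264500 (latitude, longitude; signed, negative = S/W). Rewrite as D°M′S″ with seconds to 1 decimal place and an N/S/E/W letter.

29°02′40.6″ N, 63°15′52.2″ W

Lat: 0.044610 × 60 = 2.67660′ → 2′, remainder × 60 = 40.596″
Longitude is negative → W; |value| = 63.264500
Lon: 0.264500 × 60 = 15.87000′ → 15′, remainder × 60 = 52.200″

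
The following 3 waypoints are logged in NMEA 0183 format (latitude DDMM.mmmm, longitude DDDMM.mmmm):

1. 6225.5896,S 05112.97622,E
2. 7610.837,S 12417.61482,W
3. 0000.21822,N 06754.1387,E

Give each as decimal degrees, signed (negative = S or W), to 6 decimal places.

1. -62.426493, 51.216270
2. -76.180617, -124.293580
3. 0.003637, 67.902312

Point 1:
  Latitude: degrees = first 2 digits = 62, minutes = 25.5896; 62 + 25.5896/60 = 62.4264933
  S ⇒ negate
  λ: split at 3 digits → 051° and 12.97622′; 51 + 12.97622/60 = 51.2162703
  E → positive
Point 2:
  φ: split at 2 digits → 76° and 10.837′; 76 + 10.837/60 = 76.1806167
  S → negative
  Lon: split at 3 digits → 124° and 17.61482′; 124 + 17.61482/60 = 124.2935803
  W ⇒ negate
Point 3:
  Latitude: split at 2 digits → 00° and 0.21822′; 0 + 0.21822/60 = 0.0036370
  N → positive
  Longitude: degrees = first 3 digits = 67, minutes = 54.1387; 67 + 54.1387/60 = 67.9023117
  E → positive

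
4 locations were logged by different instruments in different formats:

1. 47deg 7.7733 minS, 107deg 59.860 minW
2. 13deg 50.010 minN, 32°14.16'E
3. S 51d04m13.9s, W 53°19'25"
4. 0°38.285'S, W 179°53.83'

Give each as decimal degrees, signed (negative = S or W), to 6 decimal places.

1. -47.129555, -107.997667
2. 13.833500, 32.236000
3. -51.070528, -53.323611
4. -0.638083, -179.897167

Point 1:
  Latitude: 47 + 7.7733/60 = 47.1295550
  S → negative
  Lon: 107 + 59.86/60 = 107.9976667
  W → negative
Point 2:
  Latitude: 50.01′ = 0.833500°; total 13.8335000
  N → positive
  Longitude: 14.16′ = 0.236000°; total 32.2360000
  E → positive
Point 3:
  φ: 4′ + 13.9″ = 4.23167′; 51 + 4.23167/60 = 51.0705278
  S → negative
  Lon: 53° + 19/60 + 25/3600 = 53 + 0.316667 + 0.006944 = 53.3236111
  W ⇒ negate
Point 4:
  Lat: 38.285′ = 0.638083°; total 0.6380833
  S → negative
  Longitude: 53.83′ = 0.897167°; total 179.8971667
  W → negative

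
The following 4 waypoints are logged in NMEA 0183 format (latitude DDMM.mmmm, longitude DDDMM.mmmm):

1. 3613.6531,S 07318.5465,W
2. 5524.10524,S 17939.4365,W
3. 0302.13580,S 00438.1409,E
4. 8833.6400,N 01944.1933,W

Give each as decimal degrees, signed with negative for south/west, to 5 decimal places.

Point 1:
  φ: split at 2 digits → 36° and 13.6531′; 36 + 13.6531/60 = 36.227552
  S ⇒ negate
  λ: split at 3 digits → 073° and 18.5465′; 73 + 18.5465/60 = 73.309108
  W ⇒ negate
Point 2:
  Latitude: split at 2 digits → 55° and 24.10524′; 55 + 24.10524/60 = 55.401754
  hemisphere S, so the sign is −
  Lon: split at 3 digits → 179° and 39.4365′; 179 + 39.4365/60 = 179.657275
  W ⇒ negate
Point 3:
  φ: degrees = first 2 digits = 3, minutes = 2.1358; 3 + 2.1358/60 = 3.035597
  S ⇒ negate
  Lon: degrees = first 3 digits = 4, minutes = 38.1409; 4 + 38.1409/60 = 4.635682
  E → positive
Point 4:
  φ: degrees = first 2 digits = 88, minutes = 33.64; 88 + 33.64/60 = 88.560667
  N ⇒ keep positive
  Longitude: degrees = first 3 digits = 19, minutes = 44.1933; 19 + 44.1933/60 = 19.736555
  W ⇒ negate

1. -36.22755, -73.30911
2. -55.40175, -179.65728
3. -3.03560, 4.63568
4. 88.56067, -19.73656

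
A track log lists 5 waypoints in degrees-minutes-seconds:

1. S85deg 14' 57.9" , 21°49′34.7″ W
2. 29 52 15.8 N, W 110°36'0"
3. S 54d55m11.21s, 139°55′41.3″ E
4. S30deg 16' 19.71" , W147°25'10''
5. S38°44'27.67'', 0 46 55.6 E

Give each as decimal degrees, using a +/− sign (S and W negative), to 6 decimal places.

1. -85.249417, -21.826306
2. 29.871056, -110.600000
3. -54.919781, 139.928139
4. -30.272142, -147.419444
5. -38.741019, 0.782111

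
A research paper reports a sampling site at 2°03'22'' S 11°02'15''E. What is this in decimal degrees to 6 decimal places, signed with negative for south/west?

Lat: 2 + 3/60 + 22/3600 = 2.0561111
S → negative
λ: 2′ + 15″ = 2.25000′; 11 + 2.25000/60 = 11.0375000
E ⇒ keep positive

-2.056111, 11.037500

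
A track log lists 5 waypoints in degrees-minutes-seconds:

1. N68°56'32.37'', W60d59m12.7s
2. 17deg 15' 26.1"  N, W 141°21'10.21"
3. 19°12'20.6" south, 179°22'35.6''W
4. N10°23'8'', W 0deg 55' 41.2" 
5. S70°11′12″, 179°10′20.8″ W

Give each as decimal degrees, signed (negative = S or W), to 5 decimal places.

Point 1:
  Lat: 68° + 56/60 + 32.37/3600 = 68 + 0.933333 + 0.008992 = 68.942325
  N → positive
  λ: 60 + 59/60 + 12.7/3600 = 60.986861
  hemisphere W, so the sign is −
Point 2:
  Lat: 15′ + 26.1″ = 15.43500′; 17 + 15.43500/60 = 17.257250
  N ⇒ keep positive
  Longitude: 21′ + 10.21″ = 21.17017′; 141 + 21.17017/60 = 141.352836
  W → negative
Point 3:
  Latitude: 19 + 12/60 + 20.6/3600 = 19.205722
  S → negative
  λ: 179° + 22/60 + 35.6/3600 = 179 + 0.366667 + 0.009889 = 179.376556
  W ⇒ negate
Point 4:
  φ: 23′ + 8″ = 23.13333′; 10 + 23.13333/60 = 10.385556
  N ⇒ keep positive
  Longitude: 0 + 55/60 + 41.2/3600 = 0.928111
  W ⇒ negate
Point 5:
  Lat: 70° + 11/60 + 12/3600 = 70 + 0.183333 + 0.003333 = 70.186667
  S ⇒ negate
  λ: 179° + 10/60 + 20.8/3600 = 179 + 0.166667 + 0.005778 = 179.172444
  W → negative

1. 68.94233, -60.98686
2. 17.25725, -141.35284
3. -19.20572, -179.37656
4. 10.38556, -0.92811
5. -70.18667, -179.17244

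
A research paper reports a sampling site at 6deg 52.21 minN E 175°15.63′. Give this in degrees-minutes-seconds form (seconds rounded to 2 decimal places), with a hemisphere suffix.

Latitude: fractional minutes 0.21000 × 60 = 12.6000″
Lon: fractional minutes 0.63000 × 60 = 37.8000″

6°52′12.60″ N, 175°15′37.80″ E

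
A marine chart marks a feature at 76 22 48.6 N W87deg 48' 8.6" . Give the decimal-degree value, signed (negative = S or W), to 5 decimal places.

φ: 22′ + 48.6″ = 22.81000′; 76 + 22.81000/60 = 76.380167
N → positive
Lon: 48′ + 8.6″ = 48.14333′; 87 + 48.14333/60 = 87.802389
W → negative

76.38017, -87.80239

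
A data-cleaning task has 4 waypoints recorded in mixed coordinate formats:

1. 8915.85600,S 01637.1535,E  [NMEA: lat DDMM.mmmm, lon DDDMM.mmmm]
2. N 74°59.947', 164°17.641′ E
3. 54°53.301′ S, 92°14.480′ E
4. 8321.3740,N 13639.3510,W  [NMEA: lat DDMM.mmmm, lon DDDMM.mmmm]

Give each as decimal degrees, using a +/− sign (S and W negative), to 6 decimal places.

1. -89.264267, 16.619225
2. 74.999117, 164.294017
3. -54.888350, 92.241333
4. 83.356233, -136.655850

Point 1:
  Lat: split at 2 digits → 89° and 15.856′; 89 + 15.856/60 = 89.2642667
  S → negative
  Longitude: split at 3 digits → 016° and 37.1535′; 16 + 37.1535/60 = 16.6192250
  E → positive
Point 2:
  Latitude: 74 + 59.947/60 = 74.9991167
  N → positive
  Longitude: 17.641′ = 0.294017°; total 164.2940167
  E → positive
Point 3:
  Latitude: 53.301′ = 0.888350°; total 54.8883500
  S ⇒ negate
  Lon: 92 + 14.48/60 = 92.2413333
  E → positive
Point 4:
  Latitude: degrees = first 2 digits = 83, minutes = 21.374; 83 + 21.374/60 = 83.3562333
  N ⇒ keep positive
  Longitude: degrees = first 3 digits = 136, minutes = 39.351; 136 + 39.351/60 = 136.6558500
  hemisphere W, so the sign is −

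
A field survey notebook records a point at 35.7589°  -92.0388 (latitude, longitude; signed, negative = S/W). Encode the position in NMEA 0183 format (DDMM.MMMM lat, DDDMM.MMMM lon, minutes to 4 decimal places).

φ: fractional part 0.758900 → 45.534000 minutes
Longitude is negative → W; |value| = 92.038800
Longitude: fractional part 0.038800 → 2.328000 minutes

3545.5340,N / 09202.3280,W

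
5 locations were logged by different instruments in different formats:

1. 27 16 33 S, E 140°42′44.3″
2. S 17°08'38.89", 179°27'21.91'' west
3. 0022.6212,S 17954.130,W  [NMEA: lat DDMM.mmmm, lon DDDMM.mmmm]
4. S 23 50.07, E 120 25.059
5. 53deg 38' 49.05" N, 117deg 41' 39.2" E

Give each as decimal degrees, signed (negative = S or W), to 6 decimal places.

1. -27.275833, 140.712306
2. -17.144136, -179.456086
3. -0.377020, -179.902167
4. -23.834500, 120.417650
5. 53.646958, 117.694222

Point 1:
  Latitude: 27° + 16/60 + 33/3600 = 27 + 0.266667 + 0.009167 = 27.2758333
  S → negative
  λ: 140° + 42/60 + 44.3/3600 = 140 + 0.700000 + 0.012306 = 140.7123056
  E → positive
Point 2:
  Lat: 17° + 8/60 + 38.89/3600 = 17 + 0.133333 + 0.010803 = 17.1441361
  S → negative
  Longitude: 179° + 27/60 + 21.91/3600 = 179 + 0.450000 + 0.006086 = 179.4560861
  W ⇒ negate
Point 3:
  φ: split at 2 digits → 00° and 22.6212′; 0 + 22.6212/60 = 0.3770200
  hemisphere S, so the sign is −
  λ: degrees = first 3 digits = 179, minutes = 54.13; 179 + 54.13/60 = 179.9021667
  W ⇒ negate
Point 4:
  Latitude: 50.07′ = 0.834500°; total 23.8345000
  S ⇒ negate
  Lon: 25.059′ = 0.417650°; total 120.4176500
  E ⇒ keep positive
Point 5:
  Lat: 38′ + 49.05″ = 38.81750′; 53 + 38.81750/60 = 53.6469583
  N ⇒ keep positive
  Lon: 41′ + 39.2″ = 41.65333′; 117 + 41.65333/60 = 117.6942222
  E ⇒ keep positive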